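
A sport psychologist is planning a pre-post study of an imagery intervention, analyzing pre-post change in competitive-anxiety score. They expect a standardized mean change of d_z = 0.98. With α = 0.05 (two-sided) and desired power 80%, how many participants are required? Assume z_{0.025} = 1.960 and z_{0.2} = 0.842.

n = 9 pairs

For a paired (one-sample on differences) test: n = ((z_{α/2} + z_β) / d)².
z_{α/2} + z_β = 1.960 + 0.842 = 2.802.
n = (2.802 / 0.98)² = 2.859² = 8.17.
Round up.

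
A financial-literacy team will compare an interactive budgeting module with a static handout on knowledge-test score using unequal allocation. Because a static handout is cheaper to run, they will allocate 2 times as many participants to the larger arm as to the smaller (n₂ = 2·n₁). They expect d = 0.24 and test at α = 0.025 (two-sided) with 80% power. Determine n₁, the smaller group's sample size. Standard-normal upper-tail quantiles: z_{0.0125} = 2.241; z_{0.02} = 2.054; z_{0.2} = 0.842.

n₁ = 248

With allocation ratio k = n₂/n₁ = 2, Var(x̄₁−x̄₂) = σ²(1/n₁ + 1/(k·n₁)) = σ²·(k+1)/(k·n₁).
So n₁ = (1 + 1/k)·((z_{α/2} + z_β)/d)² = 1.500 × (3.083/0.24)².
n₁ = 1.500 × 165.02 = 247.5.
Round up: n₁ = 248, giving n₂ = 2 × 248 = 496.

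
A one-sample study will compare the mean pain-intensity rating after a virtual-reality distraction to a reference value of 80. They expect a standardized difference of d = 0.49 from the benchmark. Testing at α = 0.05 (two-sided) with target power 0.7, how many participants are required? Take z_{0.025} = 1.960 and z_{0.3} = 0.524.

n = 26

For a one-sample test: n = ((z_{α/2} + z_β) / d)².
z_{α/2} + z_β = 1.960 + 0.524 = 2.484.
n = (2.484 / 0.49)² = 5.069² = 25.70.
Round up.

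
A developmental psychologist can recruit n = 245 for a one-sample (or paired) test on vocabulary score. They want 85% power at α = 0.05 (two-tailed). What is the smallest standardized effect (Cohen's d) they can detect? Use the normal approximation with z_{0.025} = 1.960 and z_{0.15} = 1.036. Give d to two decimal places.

For a single sample (or paired design) of n = 245: d_min = (z_{α/2} + z_β)/√n.
z-sum = 1.960 + 1.036 = 2.996.
d_min = 2.996 / √245 = 2.996 / 15.652 = 0.191.

d_min ≈ 0.19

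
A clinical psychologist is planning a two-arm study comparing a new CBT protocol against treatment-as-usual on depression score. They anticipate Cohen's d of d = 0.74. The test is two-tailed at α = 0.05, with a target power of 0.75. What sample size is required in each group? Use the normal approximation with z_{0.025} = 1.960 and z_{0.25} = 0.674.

n = 26 per group

For two independent groups with equal n: n = 2·((z_{α/2} + z_β) / d)².
z_{α/2} + z_β = 1.960 + 0.674 = 2.634.
n = 2 × (2.634 / 0.74)² = 2 × 3.559² = 2 × 12.67 = 25.3.
Round up to the next whole participant.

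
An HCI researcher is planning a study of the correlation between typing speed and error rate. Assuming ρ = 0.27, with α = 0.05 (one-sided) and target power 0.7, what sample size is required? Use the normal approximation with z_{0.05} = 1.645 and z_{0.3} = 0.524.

Fisher's z: C = ½·ln((1+r)/(1−r)) = ½·ln(1.7397) = 0.2769.
n = ((z_{α} + z_β)/C)² + 3.
(1.645 + 0.524) / 0.2769 = 2.169 / 0.2769 = 7.833.
n = 7.833² + 3 = 61.36 + 3 = 64.4.
Round up.

n = 65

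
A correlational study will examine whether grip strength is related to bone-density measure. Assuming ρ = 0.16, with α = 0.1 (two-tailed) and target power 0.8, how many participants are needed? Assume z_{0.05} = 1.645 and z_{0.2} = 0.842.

n = 241

Fisher's z: C = ½·ln((1+r)/(1−r)) = ½·ln(1.3810) = 0.1614.
n = ((z_{α/2} + z_β)/C)² + 3.
(1.645 + 0.842) / 0.1614 = 2.487 / 0.1614 = 15.409.
n = 15.409² + 3 = 237.43 + 3 = 240.4.
Round up.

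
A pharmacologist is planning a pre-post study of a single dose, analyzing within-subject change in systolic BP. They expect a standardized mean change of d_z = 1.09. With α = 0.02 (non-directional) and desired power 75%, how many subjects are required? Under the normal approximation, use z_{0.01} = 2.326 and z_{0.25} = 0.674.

n = 8 pairs

For a paired (one-sample on differences) test: n = ((z_{α/2} + z_β) / d)².
z_{α/2} + z_β = 2.326 + 0.674 = 3.000.
n = (3.000 / 1.09)² = 2.752² = 7.58.
Round up.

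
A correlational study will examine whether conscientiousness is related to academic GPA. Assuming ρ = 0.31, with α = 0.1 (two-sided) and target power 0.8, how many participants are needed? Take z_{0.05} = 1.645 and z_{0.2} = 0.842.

Fisher's z: C = ½·ln((1+r)/(1−r)) = ½·ln(1.8986) = 0.3205.
n = ((z_{α/2} + z_β)/C)² + 3.
(1.645 + 0.842) / 0.3205 = 2.487 / 0.3205 = 7.760.
n = 7.760² + 3 = 60.21 + 3 = 63.2.
Round up.

n = 64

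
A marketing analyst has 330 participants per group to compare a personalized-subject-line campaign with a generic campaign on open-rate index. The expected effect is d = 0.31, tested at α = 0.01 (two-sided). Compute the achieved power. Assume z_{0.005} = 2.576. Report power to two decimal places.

For two equal groups, power = Φ(d·√(n/2) − z_{α/2}).
d·√(n/2) = 0.31 × √(330/2) = 0.31 × 12.845 = 3.982.
z_β = 3.982 − 2.576 = 1.406.
Power = Φ(1.406) = 0.920.

power ≈ 0.92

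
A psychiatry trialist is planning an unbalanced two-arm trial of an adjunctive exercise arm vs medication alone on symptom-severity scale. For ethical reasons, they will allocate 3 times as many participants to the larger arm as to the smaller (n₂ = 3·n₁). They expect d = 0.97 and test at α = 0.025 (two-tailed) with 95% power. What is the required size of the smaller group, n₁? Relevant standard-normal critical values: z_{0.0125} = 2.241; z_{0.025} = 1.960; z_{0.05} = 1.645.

With allocation ratio k = n₂/n₁ = 3, Var(x̄₁−x̄₂) = σ²(1/n₁ + 1/(k·n₁)) = σ²·(k+1)/(k·n₁).
So n₁ = (1 + 1/k)·((z_{α/2} + z_β)/d)² = 1.333 × (3.886/0.97)².
n₁ = 1.333 × 16.05 = 21.4.
Round up: n₁ = 22, giving n₂ = 3 × 22 = 66.

n₁ = 22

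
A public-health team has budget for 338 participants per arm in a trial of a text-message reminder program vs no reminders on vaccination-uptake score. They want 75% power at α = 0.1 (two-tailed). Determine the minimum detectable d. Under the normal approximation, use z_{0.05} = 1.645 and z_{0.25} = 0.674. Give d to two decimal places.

d_min ≈ 0.18

For two independent groups of n = 338 each: d_min = (z_{α/2} + z_β)·√(2/n).
z-sum = 1.645 + 0.674 = 2.319.
d_min = 2.319 × √(2/338) = 2.319 × 0.0769 = 0.178.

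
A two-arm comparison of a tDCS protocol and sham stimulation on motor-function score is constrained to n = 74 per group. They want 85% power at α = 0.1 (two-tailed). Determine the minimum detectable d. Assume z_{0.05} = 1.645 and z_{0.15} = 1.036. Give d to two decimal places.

For two independent groups of n = 74 each: d_min = (z_{α/2} + z_β)·√(2/n).
z-sum = 1.645 + 1.036 = 2.681.
d_min = 2.681 × √(2/74) = 2.681 × 0.1644 = 0.441.

d_min ≈ 0.44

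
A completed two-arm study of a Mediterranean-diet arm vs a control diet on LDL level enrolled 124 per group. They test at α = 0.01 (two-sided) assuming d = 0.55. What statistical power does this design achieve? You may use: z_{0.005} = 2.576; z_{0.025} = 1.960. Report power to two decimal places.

For two equal groups, power = Φ(d·√(n/2) − z_{α/2}).
d·√(n/2) = 0.55 × √(124/2) = 0.55 × 7.874 = 4.331.
z_β = 4.331 − 2.576 = 1.755.
Power = Φ(1.755) = 0.960.

power ≈ 0.96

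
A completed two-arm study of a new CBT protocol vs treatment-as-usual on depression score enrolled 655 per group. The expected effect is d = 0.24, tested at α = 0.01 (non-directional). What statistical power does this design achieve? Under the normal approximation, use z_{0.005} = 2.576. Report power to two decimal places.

power ≈ 0.96

For two equal groups, power = Φ(d·√(n/2) − z_{α/2}).
d·√(n/2) = 0.24 × √(655/2) = 0.24 × 18.097 = 4.343.
z_β = 4.343 − 2.576 = 1.767.
Power = Φ(1.767) = 0.961.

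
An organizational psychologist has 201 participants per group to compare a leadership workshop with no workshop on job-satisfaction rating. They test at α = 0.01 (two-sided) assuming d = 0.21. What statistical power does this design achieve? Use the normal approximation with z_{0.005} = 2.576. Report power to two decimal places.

power ≈ 0.32

For two equal groups, power = Φ(d·√(n/2) − z_{α/2}).
d·√(n/2) = 0.21 × √(201/2) = 0.21 × 10.025 = 2.105.
z_β = 2.105 − 2.576 = -0.471.
Power = Φ(-0.471) = 0.319.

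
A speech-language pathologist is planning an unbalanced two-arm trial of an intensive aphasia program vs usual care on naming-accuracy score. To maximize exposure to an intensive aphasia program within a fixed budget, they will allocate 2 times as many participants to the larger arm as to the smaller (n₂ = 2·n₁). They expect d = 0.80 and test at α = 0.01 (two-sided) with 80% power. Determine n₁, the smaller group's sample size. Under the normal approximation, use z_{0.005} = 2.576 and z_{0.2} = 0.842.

n₁ = 28

With allocation ratio k = n₂/n₁ = 2, Var(x̄₁−x̄₂) = σ²(1/n₁ + 1/(k·n₁)) = σ²·(k+1)/(k·n₁).
So n₁ = (1 + 1/k)·((z_{α/2} + z_β)/d)² = 1.500 × (3.418/0.80)².
n₁ = 1.500 × 18.25 = 27.4.
Round up: n₁ = 28, giving n₂ = 2 × 28 = 56.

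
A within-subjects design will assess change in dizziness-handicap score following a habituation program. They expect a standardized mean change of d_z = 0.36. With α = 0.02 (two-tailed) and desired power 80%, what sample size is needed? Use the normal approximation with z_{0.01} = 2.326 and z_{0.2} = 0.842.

For a paired (one-sample on differences) test: n = ((z_{α/2} + z_β) / d)².
z_{α/2} + z_β = 2.326 + 0.842 = 3.168.
n = (3.168 / 0.36)² = 8.800² = 77.44.
Round up.

n = 78 pairs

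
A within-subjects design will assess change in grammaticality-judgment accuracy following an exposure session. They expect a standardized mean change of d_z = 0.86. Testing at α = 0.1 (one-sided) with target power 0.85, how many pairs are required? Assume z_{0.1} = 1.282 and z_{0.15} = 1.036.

n = 8 pairs

For a paired (one-sample on differences) test: n = ((z_{α} + z_β) / d)².
z_{α} + z_β = 1.282 + 1.036 = 2.318.
n = (2.318 / 0.86)² = 2.695² = 7.26.
Round up.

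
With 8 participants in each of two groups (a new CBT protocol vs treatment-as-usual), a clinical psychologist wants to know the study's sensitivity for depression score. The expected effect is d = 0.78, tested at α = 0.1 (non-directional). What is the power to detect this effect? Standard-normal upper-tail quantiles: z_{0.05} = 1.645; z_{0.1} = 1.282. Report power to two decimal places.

power ≈ 0.47

For two equal groups, power = Φ(d·√(n/2) − z_{α/2}).
d·√(n/2) = 0.78 × √(8/2) = 0.78 × 2.000 = 1.560.
z_β = 1.560 − 1.645 = -0.085.
Power = Φ(-0.085) = 0.466.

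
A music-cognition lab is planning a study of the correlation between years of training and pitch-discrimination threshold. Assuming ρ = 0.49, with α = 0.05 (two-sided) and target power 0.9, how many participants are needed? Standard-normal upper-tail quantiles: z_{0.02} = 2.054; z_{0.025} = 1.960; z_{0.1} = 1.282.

Fisher's z: C = ½·ln((1+r)/(1−r)) = ½·ln(2.9216) = 0.5361.
n = ((z_{α/2} + z_β)/C)² + 3.
(1.960 + 1.282) / 0.5361 = 3.242 / 0.5361 = 6.047.
n = 6.047² + 3 = 36.57 + 3 = 39.6.
Round up.

n = 40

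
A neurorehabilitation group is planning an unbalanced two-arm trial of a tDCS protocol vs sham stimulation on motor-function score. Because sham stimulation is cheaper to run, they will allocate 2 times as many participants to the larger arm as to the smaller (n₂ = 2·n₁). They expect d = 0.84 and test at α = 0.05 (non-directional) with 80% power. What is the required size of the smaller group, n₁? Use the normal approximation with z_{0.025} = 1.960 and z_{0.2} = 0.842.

With allocation ratio k = n₂/n₁ = 2, Var(x̄₁−x̄₂) = σ²(1/n₁ + 1/(k·n₁)) = σ²·(k+1)/(k·n₁).
So n₁ = (1 + 1/k)·((z_{α/2} + z_β)/d)² = 1.500 × (2.802/0.84)².
n₁ = 1.500 × 11.13 = 16.7.
Round up: n₁ = 17, giving n₂ = 2 × 17 = 34.

n₁ = 17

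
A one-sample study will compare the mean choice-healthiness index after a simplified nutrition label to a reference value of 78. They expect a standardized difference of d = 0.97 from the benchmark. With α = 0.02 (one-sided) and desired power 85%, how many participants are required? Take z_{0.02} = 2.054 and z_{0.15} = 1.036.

n = 11

For a one-sample test: n = ((z_{α} + z_β) / d)².
z_{α} + z_β = 2.054 + 1.036 = 3.090.
n = (3.090 / 0.97)² = 3.186² = 10.15.
Round up.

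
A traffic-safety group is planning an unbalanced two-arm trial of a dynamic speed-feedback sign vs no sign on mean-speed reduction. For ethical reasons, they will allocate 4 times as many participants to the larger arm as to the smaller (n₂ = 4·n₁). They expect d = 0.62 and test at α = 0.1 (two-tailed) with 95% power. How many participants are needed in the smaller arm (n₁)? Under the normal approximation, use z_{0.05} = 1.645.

n₁ = 36

With allocation ratio k = n₂/n₁ = 4, Var(x̄₁−x̄₂) = σ²(1/n₁ + 1/(k·n₁)) = σ²·(k+1)/(k·n₁).
So n₁ = (1 + 1/k)·((z_{α/2} + z_β)/d)² = 1.250 × (3.290/0.62)².
n₁ = 1.250 × 28.16 = 35.2.
Round up: n₁ = 36, giving n₂ = 4 × 36 = 144.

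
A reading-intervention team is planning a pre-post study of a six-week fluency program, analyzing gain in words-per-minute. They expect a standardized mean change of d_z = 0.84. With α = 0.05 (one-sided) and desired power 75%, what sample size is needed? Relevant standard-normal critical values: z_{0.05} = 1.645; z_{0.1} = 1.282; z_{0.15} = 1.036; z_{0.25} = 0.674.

n = 8 pairs

For a paired (one-sample on differences) test: n = ((z_{α} + z_β) / d)².
z_{α} + z_β = 1.645 + 0.674 = 2.319.
n = (2.319 / 0.84)² = 2.761² = 7.62.
Round up.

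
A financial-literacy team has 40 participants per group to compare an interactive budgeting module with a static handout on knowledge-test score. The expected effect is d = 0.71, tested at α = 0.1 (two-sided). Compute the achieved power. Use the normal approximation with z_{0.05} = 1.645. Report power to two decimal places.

For two equal groups, power = Φ(d·√(n/2) − z_{α/2}).
d·√(n/2) = 0.71 × √(40/2) = 0.71 × 4.472 = 3.175.
z_β = 3.175 − 1.645 = 1.530.
Power = Φ(1.530) = 0.937.

power ≈ 0.94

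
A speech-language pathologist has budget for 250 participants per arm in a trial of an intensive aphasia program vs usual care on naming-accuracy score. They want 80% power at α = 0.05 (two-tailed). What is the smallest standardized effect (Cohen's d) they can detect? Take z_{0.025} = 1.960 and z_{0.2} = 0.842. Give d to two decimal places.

d_min ≈ 0.25

For two independent groups of n = 250 each: d_min = (z_{α/2} + z_β)·√(2/n).
z-sum = 1.960 + 0.842 = 2.802.
d_min = 2.802 × √(2/250) = 2.802 × 0.0894 = 0.251.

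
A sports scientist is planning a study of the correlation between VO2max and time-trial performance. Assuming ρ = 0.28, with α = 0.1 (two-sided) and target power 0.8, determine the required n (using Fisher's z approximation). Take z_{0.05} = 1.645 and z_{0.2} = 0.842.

Fisher's z: C = ½·ln((1+r)/(1−r)) = ½·ln(1.7778) = 0.2877.
n = ((z_{α/2} + z_β)/C)² + 3.
(1.645 + 0.842) / 0.2877 = 2.487 / 0.2877 = 8.644.
n = 8.644² + 3 = 74.73 + 3 = 77.7.
Round up.

n = 78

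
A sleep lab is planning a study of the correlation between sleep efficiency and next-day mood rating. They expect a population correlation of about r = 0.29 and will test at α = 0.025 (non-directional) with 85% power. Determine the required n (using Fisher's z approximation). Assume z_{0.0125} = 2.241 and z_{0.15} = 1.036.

n = 124

Fisher's z: C = ½·ln((1+r)/(1−r)) = ½·ln(1.8169) = 0.2986.
n = ((z_{α/2} + z_β)/C)² + 3.
(2.241 + 1.036) / 0.2986 = 3.277 / 0.2986 = 10.975.
n = 10.975² + 3 = 120.44 + 3 = 123.4.
Round up.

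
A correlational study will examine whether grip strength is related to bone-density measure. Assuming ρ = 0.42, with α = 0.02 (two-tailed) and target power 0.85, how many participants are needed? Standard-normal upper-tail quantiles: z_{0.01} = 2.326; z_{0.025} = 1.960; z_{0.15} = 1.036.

Fisher's z: C = ½·ln((1+r)/(1−r)) = ½·ln(2.4483) = 0.4477.
n = ((z_{α/2} + z_β)/C)² + 3.
(2.326 + 1.036) / 0.4477 = 3.362 / 0.4477 = 7.509.
n = 7.509² + 3 = 56.39 + 3 = 59.4.
Round up.

n = 60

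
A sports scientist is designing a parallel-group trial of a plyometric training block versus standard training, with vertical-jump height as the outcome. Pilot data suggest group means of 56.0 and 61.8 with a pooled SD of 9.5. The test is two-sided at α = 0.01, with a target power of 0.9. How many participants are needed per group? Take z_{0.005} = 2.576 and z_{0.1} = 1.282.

n = 80 per group

Cohen's d = |M₁ − M₂| / SD_pooled = |56.0 − 61.8| / 9.5 = 5.8 / 9.5 = 0.611.
For two independent groups with equal n: n = 2·((z_{α/2} + z_β) / d)².
z_{α/2} + z_β = 2.576 + 1.282 = 3.858.
n = 2 × (3.858 / 0.611)² = 2 × 6.314² = 2 × 39.87 = 79.7.
Round up to the next whole participant.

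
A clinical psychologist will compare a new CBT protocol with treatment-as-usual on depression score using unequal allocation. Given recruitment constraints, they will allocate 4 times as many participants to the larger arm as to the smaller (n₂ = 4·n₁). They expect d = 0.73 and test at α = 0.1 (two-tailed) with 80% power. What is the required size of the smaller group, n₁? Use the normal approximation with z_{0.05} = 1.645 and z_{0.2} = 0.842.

n₁ = 15

With allocation ratio k = n₂/n₁ = 4, Var(x̄₁−x̄₂) = σ²(1/n₁ + 1/(k·n₁)) = σ²·(k+1)/(k·n₁).
So n₁ = (1 + 1/k)·((z_{α/2} + z_β)/d)² = 1.250 × (2.487/0.73)².
n₁ = 1.250 × 11.61 = 14.5.
Round up: n₁ = 15, giving n₂ = 4 × 15 = 60.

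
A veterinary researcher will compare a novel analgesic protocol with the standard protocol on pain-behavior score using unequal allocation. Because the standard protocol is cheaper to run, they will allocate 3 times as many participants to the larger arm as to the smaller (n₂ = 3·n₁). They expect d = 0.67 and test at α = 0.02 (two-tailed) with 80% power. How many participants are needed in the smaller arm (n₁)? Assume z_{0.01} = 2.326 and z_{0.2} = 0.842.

With allocation ratio k = n₂/n₁ = 3, Var(x̄₁−x̄₂) = σ²(1/n₁ + 1/(k·n₁)) = σ²·(k+1)/(k·n₁).
So n₁ = (1 + 1/k)·((z_{α/2} + z_β)/d)² = 1.333 × (3.168/0.67)².
n₁ = 1.333 × 22.36 = 29.8.
Round up: n₁ = 30, giving n₂ = 3 × 30 = 90.

n₁ = 30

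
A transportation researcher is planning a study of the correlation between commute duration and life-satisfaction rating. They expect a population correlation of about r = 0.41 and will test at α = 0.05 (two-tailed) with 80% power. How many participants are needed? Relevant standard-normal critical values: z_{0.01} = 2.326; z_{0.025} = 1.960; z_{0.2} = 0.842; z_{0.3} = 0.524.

Fisher's z: C = ½·ln((1+r)/(1−r)) = ½·ln(2.3898) = 0.4356.
n = ((z_{α/2} + z_β)/C)² + 3.
(1.960 + 0.842) / 0.4356 = 2.802 / 0.4356 = 6.433.
n = 6.433² + 3 = 41.38 + 3 = 44.4.
Round up.

n = 45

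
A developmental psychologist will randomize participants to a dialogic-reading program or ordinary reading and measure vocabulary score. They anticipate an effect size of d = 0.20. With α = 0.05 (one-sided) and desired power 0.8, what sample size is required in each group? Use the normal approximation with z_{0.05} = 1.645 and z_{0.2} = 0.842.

n = 310 per group

For two independent groups with equal n: n = 2·((z_{α} + z_β) / d)².
z_{α} + z_β = 1.645 + 0.842 = 2.487.
n = 2 × (2.487 / 0.20)² = 2 × 12.435² = 2 × 154.63 = 309.3.
Round up to the next whole participant.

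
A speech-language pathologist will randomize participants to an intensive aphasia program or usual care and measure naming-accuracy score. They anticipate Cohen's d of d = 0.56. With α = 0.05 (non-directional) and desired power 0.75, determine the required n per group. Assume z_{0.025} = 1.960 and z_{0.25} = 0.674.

For two independent groups with equal n: n = 2·((z_{α/2} + z_β) / d)².
z_{α/2} + z_β = 1.960 + 0.674 = 2.634.
n = 2 × (2.634 / 0.56)² = 2 × 4.704² = 2 × 22.12 = 44.2.
Round up to the next whole participant.

n = 45 per group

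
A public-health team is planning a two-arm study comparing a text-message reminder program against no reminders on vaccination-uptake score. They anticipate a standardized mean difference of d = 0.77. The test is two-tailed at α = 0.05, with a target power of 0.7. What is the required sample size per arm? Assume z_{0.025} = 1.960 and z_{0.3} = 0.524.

n = 21 per group

For two independent groups with equal n: n = 2·((z_{α/2} + z_β) / d)².
z_{α/2} + z_β = 1.960 + 0.524 = 2.484.
n = 2 × (2.484 / 0.77)² = 2 × 3.226² = 2 × 10.41 = 20.8.
Round up to the next whole participant.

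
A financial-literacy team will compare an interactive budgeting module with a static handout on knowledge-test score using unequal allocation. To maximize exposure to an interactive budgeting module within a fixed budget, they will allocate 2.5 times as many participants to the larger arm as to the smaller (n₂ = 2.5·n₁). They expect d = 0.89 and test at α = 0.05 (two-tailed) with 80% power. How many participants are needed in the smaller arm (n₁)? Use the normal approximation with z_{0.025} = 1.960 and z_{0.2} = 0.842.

n₁ = 14

With allocation ratio k = n₂/n₁ = 2.5, Var(x̄₁−x̄₂) = σ²(1/n₁ + 1/(k·n₁)) = σ²·(k+1)/(k·n₁).
So n₁ = (1 + 1/k)·((z_{α/2} + z_β)/d)² = 1.400 × (2.802/0.89)².
n₁ = 1.400 × 9.91 = 13.9.
Round up: n₁ = 14, giving n₂ = 2.5 × 14 = 35.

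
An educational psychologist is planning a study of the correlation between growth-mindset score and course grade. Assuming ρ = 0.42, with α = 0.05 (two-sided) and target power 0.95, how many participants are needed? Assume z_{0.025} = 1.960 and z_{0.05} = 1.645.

n = 68

Fisher's z: C = ½·ln((1+r)/(1−r)) = ½·ln(2.4483) = 0.4477.
n = ((z_{α/2} + z_β)/C)² + 3.
(1.960 + 1.645) / 0.4477 = 3.605 / 0.4477 = 8.052.
n = 8.052² + 3 = 64.84 + 3 = 67.8.
Round up.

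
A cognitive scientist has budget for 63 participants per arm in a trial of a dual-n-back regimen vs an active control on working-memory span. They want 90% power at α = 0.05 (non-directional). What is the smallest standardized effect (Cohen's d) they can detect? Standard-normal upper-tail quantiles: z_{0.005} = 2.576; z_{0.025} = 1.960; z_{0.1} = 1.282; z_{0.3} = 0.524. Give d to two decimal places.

For two independent groups of n = 63 each: d_min = (z_{α/2} + z_β)·√(2/n).
z-sum = 1.960 + 1.282 = 3.242.
d_min = 3.242 × √(2/63) = 3.242 × 0.1782 = 0.578.

d_min ≈ 0.58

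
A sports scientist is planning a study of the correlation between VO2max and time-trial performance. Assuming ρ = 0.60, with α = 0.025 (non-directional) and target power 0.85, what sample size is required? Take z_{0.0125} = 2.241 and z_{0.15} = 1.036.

Fisher's z: C = ½·ln((1+r)/(1−r)) = ½·ln(4.0000) = 0.6931.
n = ((z_{α/2} + z_β)/C)² + 3.
(2.241 + 1.036) / 0.6931 = 3.277 / 0.6931 = 4.728.
n = 4.728² + 3 = 22.35 + 3 = 25.4.
Round up.

n = 26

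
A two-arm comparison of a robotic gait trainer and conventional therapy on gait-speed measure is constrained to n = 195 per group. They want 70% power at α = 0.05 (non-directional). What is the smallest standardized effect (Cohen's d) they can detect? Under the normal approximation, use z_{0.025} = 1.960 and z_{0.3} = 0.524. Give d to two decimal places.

d_min ≈ 0.25

For two independent groups of n = 195 each: d_min = (z_{α/2} + z_β)·√(2/n).
z-sum = 1.960 + 0.524 = 2.484.
d_min = 2.484 × √(2/195) = 2.484 × 0.1013 = 0.252.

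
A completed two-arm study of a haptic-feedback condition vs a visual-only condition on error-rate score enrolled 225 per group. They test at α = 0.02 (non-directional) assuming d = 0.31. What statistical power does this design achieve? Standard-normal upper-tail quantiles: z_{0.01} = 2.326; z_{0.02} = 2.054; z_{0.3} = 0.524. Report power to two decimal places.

power ≈ 0.83

For two equal groups, power = Φ(d·√(n/2) − z_{α/2}).
d·√(n/2) = 0.31 × √(225/2) = 0.31 × 10.607 = 3.288.
z_β = 3.288 − 2.326 = 0.962.
Power = Φ(0.962) = 0.832.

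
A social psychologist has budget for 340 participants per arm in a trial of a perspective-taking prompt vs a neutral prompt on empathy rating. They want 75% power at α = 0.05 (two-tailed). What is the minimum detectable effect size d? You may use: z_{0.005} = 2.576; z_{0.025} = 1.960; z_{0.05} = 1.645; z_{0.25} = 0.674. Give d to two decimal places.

For two independent groups of n = 340 each: d_min = (z_{α/2} + z_β)·√(2/n).
z-sum = 1.960 + 0.674 = 2.634.
d_min = 2.634 × √(2/340) = 2.634 × 0.0767 = 0.202.

d_min ≈ 0.20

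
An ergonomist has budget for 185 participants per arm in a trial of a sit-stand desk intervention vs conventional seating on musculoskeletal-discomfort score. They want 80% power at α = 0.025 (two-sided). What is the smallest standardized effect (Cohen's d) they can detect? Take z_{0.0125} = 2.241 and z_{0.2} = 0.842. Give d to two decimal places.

d_min ≈ 0.32

For two independent groups of n = 185 each: d_min = (z_{α/2} + z_β)·√(2/n).
z-sum = 2.241 + 0.842 = 3.083.
d_min = 3.083 × √(2/185) = 3.083 × 0.1040 = 0.321.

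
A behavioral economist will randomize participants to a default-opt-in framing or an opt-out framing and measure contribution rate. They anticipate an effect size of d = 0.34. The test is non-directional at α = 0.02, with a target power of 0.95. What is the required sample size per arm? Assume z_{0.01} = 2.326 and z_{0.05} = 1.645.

n = 273 per group

For two independent groups with equal n: n = 2·((z_{α/2} + z_β) / d)².
z_{α/2} + z_β = 2.326 + 1.645 = 3.971.
n = 2 × (3.971 / 0.34)² = 2 × 11.679² = 2 × 136.41 = 272.8.
Round up to the next whole participant.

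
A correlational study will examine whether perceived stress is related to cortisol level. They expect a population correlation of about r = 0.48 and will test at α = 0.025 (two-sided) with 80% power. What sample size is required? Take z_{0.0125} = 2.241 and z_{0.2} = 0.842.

n = 38

Fisher's z: C = ½·ln((1+r)/(1−r)) = ½·ln(2.8462) = 0.5230.
n = ((z_{α/2} + z_β)/C)² + 3.
(2.241 + 0.842) / 0.5230 = 3.083 / 0.5230 = 5.895.
n = 5.895² + 3 = 34.75 + 3 = 37.7.
Round up.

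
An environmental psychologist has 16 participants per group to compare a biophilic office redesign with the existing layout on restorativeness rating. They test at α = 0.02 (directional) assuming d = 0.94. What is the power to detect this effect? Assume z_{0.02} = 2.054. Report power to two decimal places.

power ≈ 0.73

For two equal groups, power = Φ(d·√(n/2) − z_{α}).
d·√(n/2) = 0.94 × √(16/2) = 0.94 × 2.828 = 2.659.
z_β = 2.659 − 2.054 = 0.605.
Power = Φ(0.605) = 0.727.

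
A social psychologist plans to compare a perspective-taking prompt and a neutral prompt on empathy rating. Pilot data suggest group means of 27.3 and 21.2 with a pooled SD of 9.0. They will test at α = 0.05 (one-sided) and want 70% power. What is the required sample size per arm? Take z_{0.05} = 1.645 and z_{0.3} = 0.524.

Cohen's d = |M₁ − M₂| / SD_pooled = |27.3 − 21.2| / 9.0 = 6.1 / 9.0 = 0.678.
For two independent groups with equal n: n = 2·((z_{α} + z_β) / d)².
z_{α} + z_β = 1.645 + 0.524 = 2.169.
n = 2 × (2.169 / 0.678)² = 2 × 3.199² = 2 × 10.23 = 20.5.
Round up to the next whole participant.

n = 21 per group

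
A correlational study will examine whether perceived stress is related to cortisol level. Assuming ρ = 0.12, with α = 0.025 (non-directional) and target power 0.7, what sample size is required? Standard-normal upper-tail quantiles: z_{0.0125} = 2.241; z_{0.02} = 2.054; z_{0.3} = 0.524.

n = 529

Fisher's z: C = ½·ln((1+r)/(1−r)) = ½·ln(1.2727) = 0.1206.
n = ((z_{α/2} + z_β)/C)² + 3.
(2.241 + 0.524) / 0.1206 = 2.765 / 0.1206 = 22.927.
n = 22.927² + 3 = 525.65 + 3 = 528.6.
Round up.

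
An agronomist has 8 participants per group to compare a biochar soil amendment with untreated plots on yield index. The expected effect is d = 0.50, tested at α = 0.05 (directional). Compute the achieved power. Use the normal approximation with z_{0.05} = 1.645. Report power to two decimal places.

For two equal groups, power = Φ(d·√(n/2) − z_{α}).
d·√(n/2) = 0.50 × √(8/2) = 0.50 × 2.000 = 1.000.
z_β = 1.000 − 1.645 = -0.645.
Power = Φ(-0.645) = 0.259.

power ≈ 0.26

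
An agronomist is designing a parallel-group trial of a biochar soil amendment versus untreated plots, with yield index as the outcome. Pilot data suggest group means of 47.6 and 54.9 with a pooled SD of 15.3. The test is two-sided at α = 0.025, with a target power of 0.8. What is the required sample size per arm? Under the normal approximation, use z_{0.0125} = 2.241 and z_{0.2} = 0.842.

Cohen's d = |M₁ − M₂| / SD_pooled = |47.6 − 54.9| / 15.3 = 7.3 / 15.3 = 0.477.
For two independent groups with equal n: n = 2·((z_{α/2} + z_β) / d)².
z_{α/2} + z_β = 2.241 + 0.842 = 3.083.
n = 2 × (3.083 / 0.477)² = 2 × 6.463² = 2 × 41.77 = 83.5.
Round up to the next whole participant.

n = 84 per group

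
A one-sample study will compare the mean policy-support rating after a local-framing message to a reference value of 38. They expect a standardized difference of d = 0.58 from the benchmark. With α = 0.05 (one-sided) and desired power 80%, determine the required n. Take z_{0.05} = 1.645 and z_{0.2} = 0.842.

n = 19

For a one-sample test: n = ((z_{α} + z_β) / d)².
z_{α} + z_β = 1.645 + 0.842 = 2.487.
n = (2.487 / 0.58)² = 4.288² = 18.39.
Round up.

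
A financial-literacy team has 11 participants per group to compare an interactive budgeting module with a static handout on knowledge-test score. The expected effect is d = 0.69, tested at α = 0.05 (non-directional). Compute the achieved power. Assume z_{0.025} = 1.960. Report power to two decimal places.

power ≈ 0.37

For two equal groups, power = Φ(d·√(n/2) − z_{α/2}).
d·√(n/2) = 0.69 × √(11/2) = 0.69 × 2.345 = 1.618.
z_β = 1.618 − 1.960 = -0.342.
Power = Φ(-0.342) = 0.366.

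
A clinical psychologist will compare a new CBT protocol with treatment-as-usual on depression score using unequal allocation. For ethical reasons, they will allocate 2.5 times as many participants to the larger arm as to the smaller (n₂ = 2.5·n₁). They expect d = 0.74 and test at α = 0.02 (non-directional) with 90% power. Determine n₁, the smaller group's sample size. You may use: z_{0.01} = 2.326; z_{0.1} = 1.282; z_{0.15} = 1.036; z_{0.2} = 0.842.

n₁ = 34

With allocation ratio k = n₂/n₁ = 2.5, Var(x̄₁−x̄₂) = σ²(1/n₁ + 1/(k·n₁)) = σ²·(k+1)/(k·n₁).
So n₁ = (1 + 1/k)·((z_{α/2} + z_β)/d)² = 1.400 × (3.608/0.74)².
n₁ = 1.400 × 23.77 = 33.3.
Round up: n₁ = 34, giving n₂ = 2.5 × 34 = 85.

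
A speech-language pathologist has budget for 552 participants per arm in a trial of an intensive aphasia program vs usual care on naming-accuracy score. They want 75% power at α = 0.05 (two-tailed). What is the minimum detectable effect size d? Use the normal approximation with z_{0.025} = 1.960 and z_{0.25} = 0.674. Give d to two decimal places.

For two independent groups of n = 552 each: d_min = (z_{α/2} + z_β)·√(2/n).
z-sum = 1.960 + 0.674 = 2.634.
d_min = 2.634 × √(2/552) = 2.634 × 0.0602 = 0.159.

d_min ≈ 0.16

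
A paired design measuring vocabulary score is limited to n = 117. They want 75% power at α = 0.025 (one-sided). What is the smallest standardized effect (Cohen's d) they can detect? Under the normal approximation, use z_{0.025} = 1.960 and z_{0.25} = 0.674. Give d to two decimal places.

For a single sample (or paired design) of n = 117: d_min = (z_{α} + z_β)/√n.
z-sum = 1.960 + 0.674 = 2.634.
d_min = 2.634 / √117 = 2.634 / 10.817 = 0.244.

d_min ≈ 0.24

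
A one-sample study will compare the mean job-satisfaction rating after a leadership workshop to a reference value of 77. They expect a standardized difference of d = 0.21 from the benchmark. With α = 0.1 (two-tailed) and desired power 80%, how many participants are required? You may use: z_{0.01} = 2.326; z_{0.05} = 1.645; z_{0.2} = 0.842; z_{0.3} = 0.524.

n = 141

For a one-sample test: n = ((z_{α/2} + z_β) / d)².
z_{α/2} + z_β = 1.645 + 0.842 = 2.487.
n = (2.487 / 0.21)² = 11.843² = 140.25.
Round up.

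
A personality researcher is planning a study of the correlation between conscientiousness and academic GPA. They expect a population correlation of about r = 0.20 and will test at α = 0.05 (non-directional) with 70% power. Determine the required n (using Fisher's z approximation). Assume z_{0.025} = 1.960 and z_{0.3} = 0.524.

Fisher's z: C = ½·ln((1+r)/(1−r)) = ½·ln(1.5000) = 0.2027.
n = ((z_{α/2} + z_β)/C)² + 3.
(1.960 + 0.524) / 0.2027 = 2.484 / 0.2027 = 12.255.
n = 12.255² + 3 = 150.17 + 3 = 153.2.
Round up.

n = 154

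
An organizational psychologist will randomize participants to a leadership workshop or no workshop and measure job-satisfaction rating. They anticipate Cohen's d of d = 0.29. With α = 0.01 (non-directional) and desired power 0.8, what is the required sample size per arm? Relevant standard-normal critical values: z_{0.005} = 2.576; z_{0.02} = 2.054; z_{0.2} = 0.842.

n = 278 per group

For two independent groups with equal n: n = 2·((z_{α/2} + z_β) / d)².
z_{α/2} + z_β = 2.576 + 0.842 = 3.418.
n = 2 × (3.418 / 0.29)² = 2 × 11.786² = 2 × 138.91 = 277.8.
Round up to the next whole participant.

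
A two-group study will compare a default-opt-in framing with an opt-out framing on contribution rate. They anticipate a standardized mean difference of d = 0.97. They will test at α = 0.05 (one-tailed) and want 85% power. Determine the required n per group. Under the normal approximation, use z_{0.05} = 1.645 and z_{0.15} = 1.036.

n = 16 per group

For two independent groups with equal n: n = 2·((z_{α} + z_β) / d)².
z_{α} + z_β = 1.645 + 1.036 = 2.681.
n = 2 × (2.681 / 0.97)² = 2 × 2.764² = 2 × 7.64 = 15.3.
Round up to the next whole participant.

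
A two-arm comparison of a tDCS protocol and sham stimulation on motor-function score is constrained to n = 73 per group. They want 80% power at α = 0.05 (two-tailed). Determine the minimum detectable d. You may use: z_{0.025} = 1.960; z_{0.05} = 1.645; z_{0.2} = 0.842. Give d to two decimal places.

d_min ≈ 0.46

For two independent groups of n = 73 each: d_min = (z_{α/2} + z_β)·√(2/n).
z-sum = 1.960 + 0.842 = 2.802.
d_min = 2.802 × √(2/73) = 2.802 × 0.1655 = 0.464.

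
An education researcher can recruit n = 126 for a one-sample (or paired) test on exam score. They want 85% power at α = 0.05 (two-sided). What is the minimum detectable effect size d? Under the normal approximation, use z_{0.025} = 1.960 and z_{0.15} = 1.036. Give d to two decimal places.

d_min ≈ 0.27

For a single sample (or paired design) of n = 126: d_min = (z_{α/2} + z_β)/√n.
z-sum = 1.960 + 1.036 = 2.996.
d_min = 2.996 / √126 = 2.996 / 11.225 = 0.267.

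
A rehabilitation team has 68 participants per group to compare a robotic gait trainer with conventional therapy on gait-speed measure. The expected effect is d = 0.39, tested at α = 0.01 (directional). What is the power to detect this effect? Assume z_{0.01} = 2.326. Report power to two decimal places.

For two equal groups, power = Φ(d·√(n/2) − z_{α}).
d·√(n/2) = 0.39 × √(68/2) = 0.39 × 5.831 = 2.274.
z_β = 2.274 − 2.326 = -0.052.
Power = Φ(-0.052) = 0.479.

power ≈ 0.48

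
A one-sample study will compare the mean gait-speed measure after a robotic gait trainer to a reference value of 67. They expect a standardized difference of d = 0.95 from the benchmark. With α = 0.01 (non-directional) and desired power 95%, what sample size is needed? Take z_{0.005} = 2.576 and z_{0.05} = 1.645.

n = 20

For a one-sample test: n = ((z_{α/2} + z_β) / d)².
z_{α/2} + z_β = 2.576 + 1.645 = 4.221.
n = (4.221 / 0.95)² = 4.443² = 19.74.
Round up.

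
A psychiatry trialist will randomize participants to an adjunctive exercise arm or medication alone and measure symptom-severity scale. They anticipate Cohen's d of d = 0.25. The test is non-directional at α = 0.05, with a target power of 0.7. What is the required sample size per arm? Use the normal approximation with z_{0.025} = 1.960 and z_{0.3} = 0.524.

For two independent groups with equal n: n = 2·((z_{α/2} + z_β) / d)².
z_{α/2} + z_β = 1.960 + 0.524 = 2.484.
n = 2 × (2.484 / 0.25)² = 2 × 9.936² = 2 × 98.72 = 197.4.
Round up to the next whole participant.

n = 198 per group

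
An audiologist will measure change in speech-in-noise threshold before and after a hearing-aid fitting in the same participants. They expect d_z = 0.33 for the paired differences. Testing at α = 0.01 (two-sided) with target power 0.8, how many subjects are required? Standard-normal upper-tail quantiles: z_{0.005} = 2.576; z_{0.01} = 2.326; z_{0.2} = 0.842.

n = 108 pairs

For a paired (one-sample on differences) test: n = ((z_{α/2} + z_β) / d)².
z_{α/2} + z_β = 2.576 + 0.842 = 3.418.
n = (3.418 / 0.33)² = 10.358² = 107.28.
Round up.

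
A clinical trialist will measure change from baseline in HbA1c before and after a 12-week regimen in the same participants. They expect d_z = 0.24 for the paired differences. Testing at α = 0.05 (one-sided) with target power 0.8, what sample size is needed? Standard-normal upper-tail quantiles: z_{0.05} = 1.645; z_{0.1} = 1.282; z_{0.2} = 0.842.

n = 108 pairs

For a paired (one-sample on differences) test: n = ((z_{α} + z_β) / d)².
z_{α} + z_β = 1.645 + 0.842 = 2.487.
n = (2.487 / 0.24)² = 10.363² = 107.38.
Round up.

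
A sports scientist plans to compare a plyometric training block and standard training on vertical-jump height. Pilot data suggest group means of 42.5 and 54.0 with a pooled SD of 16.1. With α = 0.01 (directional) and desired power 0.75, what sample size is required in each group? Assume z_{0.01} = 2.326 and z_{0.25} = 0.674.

n = 36 per group

Cohen's d = |M₁ − M₂| / SD_pooled = |42.5 − 54.0| / 16.1 = 11.5 / 16.1 = 0.714.
For two independent groups with equal n: n = 2·((z_{α} + z_β) / d)².
z_{α} + z_β = 2.326 + 0.674 = 3.000.
n = 2 × (3.000 / 0.714)² = 2 × 4.202² = 2 × 17.65 = 35.3.
Round up to the next whole participant.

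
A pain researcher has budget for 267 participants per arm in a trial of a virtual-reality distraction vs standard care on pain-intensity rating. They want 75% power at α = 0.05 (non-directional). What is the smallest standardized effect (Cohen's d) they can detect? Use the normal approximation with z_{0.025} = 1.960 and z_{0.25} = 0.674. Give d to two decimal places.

d_min ≈ 0.23

For two independent groups of n = 267 each: d_min = (z_{α/2} + z_β)·√(2/n).
z-sum = 1.960 + 0.674 = 2.634.
d_min = 2.634 × √(2/267) = 2.634 × 0.0865 = 0.228.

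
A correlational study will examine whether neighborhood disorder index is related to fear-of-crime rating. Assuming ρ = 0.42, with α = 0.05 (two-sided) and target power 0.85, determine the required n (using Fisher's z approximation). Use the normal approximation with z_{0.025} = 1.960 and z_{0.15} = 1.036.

n = 48

Fisher's z: C = ½·ln((1+r)/(1−r)) = ½·ln(2.4483) = 0.4477.
n = ((z_{α/2} + z_β)/C)² + 3.
(1.960 + 1.036) / 0.4477 = 2.996 / 0.4477 = 6.692.
n = 6.692² + 3 = 44.78 + 3 = 47.8.
Round up.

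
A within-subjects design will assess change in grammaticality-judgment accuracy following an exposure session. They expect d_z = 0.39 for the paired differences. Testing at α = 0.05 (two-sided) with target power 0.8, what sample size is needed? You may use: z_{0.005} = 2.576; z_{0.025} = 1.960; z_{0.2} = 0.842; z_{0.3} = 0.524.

For a paired (one-sample on differences) test: n = ((z_{α/2} + z_β) / d)².
z_{α/2} + z_β = 1.960 + 0.842 = 2.802.
n = (2.802 / 0.39)² = 7.185² = 51.62.
Round up.

n = 52 pairs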